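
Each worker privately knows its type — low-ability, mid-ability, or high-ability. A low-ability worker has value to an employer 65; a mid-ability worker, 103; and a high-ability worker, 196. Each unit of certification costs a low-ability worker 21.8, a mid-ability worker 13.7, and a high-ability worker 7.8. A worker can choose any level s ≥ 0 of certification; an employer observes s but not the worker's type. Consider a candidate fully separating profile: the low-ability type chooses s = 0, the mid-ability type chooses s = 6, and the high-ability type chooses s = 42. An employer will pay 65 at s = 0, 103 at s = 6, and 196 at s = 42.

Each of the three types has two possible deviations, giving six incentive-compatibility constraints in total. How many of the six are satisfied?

Low-ability (own payoff 65): to s=6 gives 103 − 21.8×6 = -27.8 → no gain ✓; to s=42 gives 196 − 21.8×42 = -719.6 → no gain ✓.
Mid-ability (own payoff 103 − 13.7×6 = 20.8): to s=0 gives 65 → profitable ✗; to s=42 gives 196 − 13.7×42 = -379.4 → no gain ✓.
High-ability (own payoff 196 − 7.8×42 = -131.6): to s=0 gives 65 → profitable ✗; to s=6 gives 103 − 7.8×6 = 56.2 → profitable ✗.
3 of the 6 constraints hold; not an equilibrium.

3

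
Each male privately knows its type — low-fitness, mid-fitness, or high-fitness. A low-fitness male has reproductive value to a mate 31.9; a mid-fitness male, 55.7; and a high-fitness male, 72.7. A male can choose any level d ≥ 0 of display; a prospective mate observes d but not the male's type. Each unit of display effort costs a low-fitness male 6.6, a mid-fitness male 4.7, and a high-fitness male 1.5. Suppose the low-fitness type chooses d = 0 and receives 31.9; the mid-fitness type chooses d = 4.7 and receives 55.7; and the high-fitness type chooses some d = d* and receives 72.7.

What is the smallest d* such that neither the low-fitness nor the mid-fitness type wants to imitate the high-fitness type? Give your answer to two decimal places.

8.32

Low-fitness type (on-path payoff 31.9) won't mimic when 31.9 ≥ 72.7 − 6.6·d*, i.e. d* ≥ 6.18.
Mid-fitness type (on-path payoff 55.7 − 4.7×4.7 = 33.61) won't mimic when 33.61 ≥ 72.7 − 4.7·d*, i.e. d* ≥ 8.32.
Both must hold, so d* = max(6.18, 8.32) = 8.32. The mid-fitness type's constraint binds.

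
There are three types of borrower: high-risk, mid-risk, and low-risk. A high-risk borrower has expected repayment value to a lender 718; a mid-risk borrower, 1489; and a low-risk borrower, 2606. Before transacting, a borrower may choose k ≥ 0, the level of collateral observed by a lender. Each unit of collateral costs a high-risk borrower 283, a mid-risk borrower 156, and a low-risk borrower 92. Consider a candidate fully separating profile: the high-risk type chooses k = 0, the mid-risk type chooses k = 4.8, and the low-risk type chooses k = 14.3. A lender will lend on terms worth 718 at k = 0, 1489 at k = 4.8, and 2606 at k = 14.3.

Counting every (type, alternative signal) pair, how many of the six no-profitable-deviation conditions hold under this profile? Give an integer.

Low-risk (own payoff 2606 − 92×14.3 = 1290.4): to k=0 gives 718 → no gain ✓; to k=4.8 gives 1489 − 92×4.8 = 1047.4 → no gain ✓.
Mid-risk (own payoff 1489 − 156×4.8 = 740.2): to k=0 gives 718 → no gain ✓; to k=14.3 gives 2606 − 156×14.3 = 375.2 → no gain ✓.
High-risk (own payoff 718): to k=4.8 gives 1489 − 283×4.8 = 130.6 → no gain ✓; to k=14.3 gives 2606 − 283×14.3 = -1440.9 → no gain ✓.
6 of the 6 constraints hold; this profile is a separating equilibrium.

6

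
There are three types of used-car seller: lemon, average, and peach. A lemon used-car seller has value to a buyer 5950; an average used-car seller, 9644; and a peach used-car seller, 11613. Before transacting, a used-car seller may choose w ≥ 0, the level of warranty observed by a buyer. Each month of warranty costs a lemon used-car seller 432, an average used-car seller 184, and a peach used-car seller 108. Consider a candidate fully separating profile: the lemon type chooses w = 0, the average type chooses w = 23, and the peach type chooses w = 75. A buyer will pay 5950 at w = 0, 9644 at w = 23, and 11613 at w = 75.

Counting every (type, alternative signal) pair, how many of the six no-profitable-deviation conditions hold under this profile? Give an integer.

3

Peach (own payoff 11613 − 108×75 = 3513): to w=0 gives 5950 → profitable ✗; to w=23 gives 9644 − 108×23 = 7160 → profitable ✗.
Average (own payoff 9644 − 184×23 = 5412): to w=0 gives 5950 → profitable ✗; to w=75 gives 11613 − 184×75 = -2187 → no gain ✓.
Lemon (own payoff 5950): to w=23 gives 9644 − 432×23 = -292 → no gain ✓; to w=75 gives 11613 − 432×75 = -20787 → no gain ✓.
3 of the 6 constraints hold; not an equilibrium.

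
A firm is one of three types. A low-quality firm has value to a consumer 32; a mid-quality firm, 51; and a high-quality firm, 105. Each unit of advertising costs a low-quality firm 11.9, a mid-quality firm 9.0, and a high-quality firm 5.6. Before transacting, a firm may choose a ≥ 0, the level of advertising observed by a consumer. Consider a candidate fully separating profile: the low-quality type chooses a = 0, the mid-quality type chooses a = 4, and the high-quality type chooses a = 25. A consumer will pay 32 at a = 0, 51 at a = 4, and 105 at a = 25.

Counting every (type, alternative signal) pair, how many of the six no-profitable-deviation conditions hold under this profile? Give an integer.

3

Low-quality (own payoff 32): to a=4 gives 51 − 11.9×4 = 3.4 → no gain ✓; to a=25 gives 105 − 11.9×25 = -192.5 → no gain ✓.
Mid-quality (own payoff 51 − 9.0×4 = 15): to a=0 gives 32 → profitable ✗; to a=25 gives 105 − 9.0×25 = -120 → no gain ✓.
High-quality (own payoff 105 − 5.6×25 = -35): to a=0 gives 32 → profitable ✗; to a=4 gives 51 − 5.6×4 = 28.6 → profitable ✗.
3 of the 6 constraints hold; not an equilibrium.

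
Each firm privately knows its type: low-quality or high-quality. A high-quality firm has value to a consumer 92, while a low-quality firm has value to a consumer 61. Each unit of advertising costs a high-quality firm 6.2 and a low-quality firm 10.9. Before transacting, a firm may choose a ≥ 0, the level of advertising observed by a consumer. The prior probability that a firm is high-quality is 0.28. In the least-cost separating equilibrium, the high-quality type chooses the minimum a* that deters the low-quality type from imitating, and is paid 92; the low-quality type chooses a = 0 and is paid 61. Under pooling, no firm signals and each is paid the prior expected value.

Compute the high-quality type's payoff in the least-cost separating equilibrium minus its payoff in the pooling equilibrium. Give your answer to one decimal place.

Least-cost separating signal: a* solves 61 = 92 − 10.9·a*, so a* = (92 − 61)/10.9 ≈ 2.8440.
High-quality type's separating payoff: 92 − 6.2 × a* = 92 − 6.2 × (92 − 61)/10.9 = 92 − 192.2/10.9 ≈ 74.367.
Pooling payoff: 0.28 × 92 + 0.72 × 61 = 69.68.
Difference: 74.367 − 69.68 = 4.687, i.e. 4.7 to one decimal place.
The high-quality type prefers to separate.

4.7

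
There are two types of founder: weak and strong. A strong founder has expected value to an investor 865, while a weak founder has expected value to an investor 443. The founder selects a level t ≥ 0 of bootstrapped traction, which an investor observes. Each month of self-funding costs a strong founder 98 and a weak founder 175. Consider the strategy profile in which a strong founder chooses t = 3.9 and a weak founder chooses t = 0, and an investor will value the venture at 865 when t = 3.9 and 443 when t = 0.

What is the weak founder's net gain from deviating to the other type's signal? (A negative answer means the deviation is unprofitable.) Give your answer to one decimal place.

-260.5

Playing t = 0 the weak founder receives 443.
Deviating to t = 3.9 brings payment 865 at cost 175 × 3.9 = 682.5, netting 182.5.
Gain from deviating: 182.5 − 443 = -260.5.
The gain is negative, so the weak type's incentive-compatibility constraint is satisfied.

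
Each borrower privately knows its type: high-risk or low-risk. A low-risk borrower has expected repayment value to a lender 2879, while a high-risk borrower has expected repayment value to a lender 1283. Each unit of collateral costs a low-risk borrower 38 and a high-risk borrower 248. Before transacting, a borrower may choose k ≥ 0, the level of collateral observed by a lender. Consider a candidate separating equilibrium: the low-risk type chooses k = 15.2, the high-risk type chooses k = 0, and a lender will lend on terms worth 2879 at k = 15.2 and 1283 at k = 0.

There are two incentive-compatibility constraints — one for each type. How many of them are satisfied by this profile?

Low-risk type: signal → 2879 − 38 × 15.2 = 2301.4; deviate to 0 → 1283. IC holds (2301.4 ≥ 1283).
High-risk type: stay at 0 → 1283; mimic → 2879 − 248 × 15.2 = -890.6. IC holds (1283 ≥ -890.6).
2 of 2 constraints hold, so this is a separating equilibrium.

2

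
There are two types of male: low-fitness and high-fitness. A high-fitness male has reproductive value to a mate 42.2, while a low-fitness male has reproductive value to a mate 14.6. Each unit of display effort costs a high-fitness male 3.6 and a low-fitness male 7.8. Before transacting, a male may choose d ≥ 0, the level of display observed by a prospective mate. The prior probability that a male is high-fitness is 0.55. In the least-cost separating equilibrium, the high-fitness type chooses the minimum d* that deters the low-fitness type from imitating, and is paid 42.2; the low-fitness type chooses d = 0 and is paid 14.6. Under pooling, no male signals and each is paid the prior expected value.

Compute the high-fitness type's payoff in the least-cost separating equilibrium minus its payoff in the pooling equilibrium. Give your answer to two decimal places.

-0.32

Least-cost separating signal: d* solves 14.6 = 42.2 − 7.8·d*, so d* = (42.2 − 14.6)/7.8 ≈ 3.5385.
High-fitness type's separating payoff: 42.2 − 3.6 × d* = 42.2 − 3.6 × (42.2 − 14.6)/7.8 = 42.2 − 99.36/7.8 ≈ 29.4615.
Pooling payoff: 0.55 × 42.2 + 0.45 × 14.6 = 29.78.
Difference: 29.4615 − 29.78 = -0.3185, i.e. -0.32 to two decimal places.
The high-fitness type would prefer the pooling outcome.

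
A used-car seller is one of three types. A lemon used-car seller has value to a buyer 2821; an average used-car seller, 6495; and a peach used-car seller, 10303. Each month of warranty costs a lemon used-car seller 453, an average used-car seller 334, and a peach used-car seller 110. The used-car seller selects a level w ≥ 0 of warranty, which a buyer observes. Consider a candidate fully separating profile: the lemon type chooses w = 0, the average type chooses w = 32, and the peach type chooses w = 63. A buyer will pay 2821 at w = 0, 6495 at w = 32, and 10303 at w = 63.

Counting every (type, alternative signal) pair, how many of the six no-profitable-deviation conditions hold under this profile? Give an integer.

Lemon (own payoff 2821): to w=32 gives 6495 − 453×32 = -8001 → no gain ✓; to w=63 gives 10303 − 453×63 = -18236 → no gain ✓.
Average (own payoff 6495 − 334×32 = -4193): to w=0 gives 2821 → profitable ✗; to w=63 gives 10303 − 334×63 = -10739 → no gain ✓.
Peach (own payoff 10303 − 110×63 = 3373): to w=0 gives 2821 → no gain ✓; to w=32 gives 6495 − 110×32 = 2975 → no gain ✓.
5 of the 6 constraints hold; not an equilibrium.

5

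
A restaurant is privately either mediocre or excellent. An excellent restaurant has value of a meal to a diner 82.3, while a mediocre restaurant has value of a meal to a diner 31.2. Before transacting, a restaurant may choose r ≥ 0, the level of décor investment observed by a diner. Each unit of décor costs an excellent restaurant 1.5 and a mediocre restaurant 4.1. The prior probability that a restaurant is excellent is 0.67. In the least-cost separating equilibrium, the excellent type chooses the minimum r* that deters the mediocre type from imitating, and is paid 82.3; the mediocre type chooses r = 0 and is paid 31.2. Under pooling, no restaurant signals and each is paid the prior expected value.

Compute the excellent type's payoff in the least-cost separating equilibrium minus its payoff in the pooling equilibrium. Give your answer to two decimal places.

-1.83

Least-cost separating signal: r* solves 31.2 = 82.3 − 4.1·r*, so r* = (82.3 − 31.2)/4.1 ≈ 12.4634.
Excellent type's separating payoff: 82.3 − 1.5 × r* = 82.3 − 1.5 × (82.3 − 31.2)/4.1 = 82.3 − 76.65/4.1 ≈ 63.6049.
Pooling payoff: 0.67 × 82.3 + 0.33 × 31.2 = 65.437.
Difference: 63.6049 − 65.437 = -1.8321, i.e. -1.83 to two decimal places.
The excellent type would prefer the pooling outcome.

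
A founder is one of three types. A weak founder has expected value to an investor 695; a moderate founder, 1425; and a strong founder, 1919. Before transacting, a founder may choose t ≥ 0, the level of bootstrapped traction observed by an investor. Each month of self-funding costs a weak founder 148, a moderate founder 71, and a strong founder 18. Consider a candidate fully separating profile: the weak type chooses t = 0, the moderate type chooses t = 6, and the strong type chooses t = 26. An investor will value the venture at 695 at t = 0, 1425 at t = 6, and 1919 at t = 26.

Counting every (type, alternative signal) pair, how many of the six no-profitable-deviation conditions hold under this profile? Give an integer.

Strong (own payoff 1919 − 18×26 = 1451): to t=0 gives 695 → no gain ✓; to t=6 gives 1425 − 18×6 = 1317 → no gain ✓.
Moderate (own payoff 1425 − 71×6 = 999): to t=0 gives 695 → no gain ✓; to t=26 gives 1919 − 71×26 = 73 → no gain ✓.
Weak (own payoff 695): to t=6 gives 1425 − 148×6 = 537 → no gain ✓; to t=26 gives 1919 − 148×26 = -1929 → no gain ✓.
6 of the 6 constraints hold; this profile is a separating equilibrium.

6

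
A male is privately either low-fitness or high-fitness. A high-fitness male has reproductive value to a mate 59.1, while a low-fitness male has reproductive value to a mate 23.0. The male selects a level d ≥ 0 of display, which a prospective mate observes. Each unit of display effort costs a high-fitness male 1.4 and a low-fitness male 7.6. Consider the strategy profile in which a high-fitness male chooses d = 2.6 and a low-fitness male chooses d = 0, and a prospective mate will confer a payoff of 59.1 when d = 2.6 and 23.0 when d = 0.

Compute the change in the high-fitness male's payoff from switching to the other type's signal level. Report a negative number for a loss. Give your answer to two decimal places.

Playing d = 2.6 the high-fitness male receives 59.1 − 1.4 × 2.6 = 55.46.
Deviating to d = 0 yields 23.0 instead.
Gain from deviating: 23.0 − 55.46 = -32.46.
The gain is negative, so the high-fitness type's incentive-compatibility constraint is satisfied.

-32.46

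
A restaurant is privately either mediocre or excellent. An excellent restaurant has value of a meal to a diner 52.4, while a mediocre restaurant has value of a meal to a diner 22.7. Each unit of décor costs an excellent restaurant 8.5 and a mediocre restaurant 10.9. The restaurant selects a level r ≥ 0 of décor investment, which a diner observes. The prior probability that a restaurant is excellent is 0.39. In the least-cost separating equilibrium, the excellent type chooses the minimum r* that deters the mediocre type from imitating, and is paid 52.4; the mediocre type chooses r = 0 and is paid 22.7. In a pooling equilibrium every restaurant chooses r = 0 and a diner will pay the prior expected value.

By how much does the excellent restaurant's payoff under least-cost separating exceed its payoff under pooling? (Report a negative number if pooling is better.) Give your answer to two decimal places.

Least-cost separating signal: r* solves 22.7 = 52.4 − 10.9·r*, so r* = (52.4 − 22.7)/10.9 ≈ 2.7248.
Excellent type's separating payoff: 52.4 − 8.5 × r* = 52.4 − 8.5 × (52.4 − 22.7)/10.9 = 52.4 − 252.45/10.9 ≈ 29.2394.
Pooling payoff: 0.39 × 52.4 + 0.61 × 22.7 = 34.283.
Difference: 29.2394 − 34.283 = -5.0436, i.e. -5.04 to two decimal places.
The excellent type would prefer the pooling outcome.

-5.04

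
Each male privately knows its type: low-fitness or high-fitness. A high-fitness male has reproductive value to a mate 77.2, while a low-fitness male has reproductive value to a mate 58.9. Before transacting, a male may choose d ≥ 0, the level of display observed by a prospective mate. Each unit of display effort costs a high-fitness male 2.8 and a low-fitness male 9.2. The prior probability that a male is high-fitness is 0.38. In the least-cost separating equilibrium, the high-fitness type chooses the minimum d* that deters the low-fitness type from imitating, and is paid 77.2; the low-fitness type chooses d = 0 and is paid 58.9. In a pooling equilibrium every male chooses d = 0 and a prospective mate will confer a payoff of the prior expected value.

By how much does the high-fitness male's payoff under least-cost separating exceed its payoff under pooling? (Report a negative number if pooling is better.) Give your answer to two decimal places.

5.78

Least-cost separating signal: d* solves 58.9 = 77.2 − 9.2·d*, so d* = (77.2 − 58.9)/9.2 ≈ 1.9891.
High-fitness type's separating payoff: 77.2 − 2.8 × d* = 77.2 − 2.8 × (77.2 − 58.9)/9.2 = 77.2 − 51.24/9.2 ≈ 71.6304.
Pooling payoff: 0.38 × 77.2 + 0.62 × 58.9 = 65.854.
Difference: 71.6304 − 65.854 = 5.7764, i.e. 5.78 to two decimal places.
The high-fitness type prefers to separate.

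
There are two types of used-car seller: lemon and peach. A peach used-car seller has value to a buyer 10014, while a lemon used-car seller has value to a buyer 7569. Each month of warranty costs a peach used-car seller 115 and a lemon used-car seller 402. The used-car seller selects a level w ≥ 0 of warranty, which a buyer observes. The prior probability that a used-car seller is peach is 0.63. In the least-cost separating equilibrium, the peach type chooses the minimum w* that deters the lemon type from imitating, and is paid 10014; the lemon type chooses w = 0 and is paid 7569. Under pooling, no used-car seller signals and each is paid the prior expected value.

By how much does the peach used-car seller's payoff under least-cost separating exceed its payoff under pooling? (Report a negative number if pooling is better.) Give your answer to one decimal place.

Least-cost separating signal: w* solves 7569 = 10014 − 402·w*, so w* = (10014 − 7569)/402 ≈ 6.0821.
Peach type's separating payoff: 10014 − 115 × w* = 10014 − 115 × (10014 − 7569)/402 = 10014 − 281175/402 ≈ 9314.560.
Pooling payoff: 0.63 × 10014 + 0.37 × 7569 = 9109.35.
Difference: 9314.560 − 9109.35 = 205.21, i.e. 205.2 to one decimal place.
The peach type prefers to separate.

205.2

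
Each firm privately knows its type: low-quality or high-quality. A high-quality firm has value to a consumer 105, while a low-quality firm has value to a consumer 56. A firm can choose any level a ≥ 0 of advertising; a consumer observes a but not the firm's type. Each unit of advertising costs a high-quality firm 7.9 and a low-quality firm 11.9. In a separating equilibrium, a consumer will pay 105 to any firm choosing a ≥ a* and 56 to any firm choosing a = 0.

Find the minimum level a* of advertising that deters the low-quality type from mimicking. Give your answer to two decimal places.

4.12

A low-quality firm choosing a = 0 receives 56.
Imitating at a* instead would pay 105 at cost 11.9·a*, netting 105 − 11.9·a*.
Indifference: 56 = 105 − 11.9·a*, so a* = (105 − 56) / 11.9 ≈ 4.12.
At a* the low-quality type's incentive constraint just binds; the high-quality type strictly prefers a* since its per-unit cost is lower.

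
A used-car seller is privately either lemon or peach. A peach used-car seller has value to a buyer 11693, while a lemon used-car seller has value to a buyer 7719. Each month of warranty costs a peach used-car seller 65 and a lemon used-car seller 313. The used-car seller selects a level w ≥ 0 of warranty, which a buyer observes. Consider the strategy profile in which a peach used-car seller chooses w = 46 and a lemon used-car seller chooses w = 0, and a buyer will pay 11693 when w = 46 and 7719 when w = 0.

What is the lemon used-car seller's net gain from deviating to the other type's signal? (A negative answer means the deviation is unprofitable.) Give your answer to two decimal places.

Playing w = 0 the lemon used-car seller receives 7719.
Deviating to w = 46 brings payment 11693 at cost 313 × 46 = 14398, netting -2705.
Gain from deviating: -2705 − 7719 = -10424.00.
The gain is negative, so the lemon type's incentive-compatibility constraint is satisfied.

-10424.00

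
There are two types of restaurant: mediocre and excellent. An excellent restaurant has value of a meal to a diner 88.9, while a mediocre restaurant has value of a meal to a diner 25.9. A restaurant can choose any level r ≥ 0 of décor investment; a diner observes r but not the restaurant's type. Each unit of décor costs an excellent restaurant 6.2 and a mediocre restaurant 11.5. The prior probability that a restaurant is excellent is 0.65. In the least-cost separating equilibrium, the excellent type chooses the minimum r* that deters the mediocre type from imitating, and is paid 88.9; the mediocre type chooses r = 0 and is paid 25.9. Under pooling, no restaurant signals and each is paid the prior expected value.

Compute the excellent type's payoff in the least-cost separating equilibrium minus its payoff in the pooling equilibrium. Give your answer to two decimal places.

Least-cost separating signal: r* solves 25.9 = 88.9 − 11.5·r*, so r* = (88.9 − 25.9)/11.5 ≈ 5.4783.
Excellent type's separating payoff: 88.9 − 6.2 × r* = 88.9 − 6.2 × (88.9 − 25.9)/11.5 = 88.9 − 390.6/11.5 ≈ 54.9348.
Pooling payoff: 0.65 × 88.9 + 0.35 × 25.9 = 66.85.
Difference: 54.9348 − 66.85 = -11.9152, i.e. -11.92 to two decimal places.
The excellent type would prefer the pooling outcome.

-11.92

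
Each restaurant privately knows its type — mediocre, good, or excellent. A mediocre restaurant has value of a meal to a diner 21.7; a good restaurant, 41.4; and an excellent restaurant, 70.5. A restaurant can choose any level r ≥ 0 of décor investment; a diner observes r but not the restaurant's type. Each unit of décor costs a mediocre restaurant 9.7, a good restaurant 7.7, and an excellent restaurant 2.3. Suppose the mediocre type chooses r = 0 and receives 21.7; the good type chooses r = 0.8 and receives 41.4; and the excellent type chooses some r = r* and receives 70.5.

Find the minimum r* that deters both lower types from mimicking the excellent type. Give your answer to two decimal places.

Mediocre type (on-path payoff 21.7) won't mimic when 21.7 ≥ 70.5 − 9.7·r*, i.e. r* ≥ 5.03.
Good type (on-path payoff 41.4 − 7.7×0.8 = 35.24) won't mimic when 35.24 ≥ 70.5 − 7.7·r*, i.e. r* ≥ 4.58.
Both must hold, so r* = max(5.03, 4.58) = 5.03. The mediocre type's constraint binds.

5.03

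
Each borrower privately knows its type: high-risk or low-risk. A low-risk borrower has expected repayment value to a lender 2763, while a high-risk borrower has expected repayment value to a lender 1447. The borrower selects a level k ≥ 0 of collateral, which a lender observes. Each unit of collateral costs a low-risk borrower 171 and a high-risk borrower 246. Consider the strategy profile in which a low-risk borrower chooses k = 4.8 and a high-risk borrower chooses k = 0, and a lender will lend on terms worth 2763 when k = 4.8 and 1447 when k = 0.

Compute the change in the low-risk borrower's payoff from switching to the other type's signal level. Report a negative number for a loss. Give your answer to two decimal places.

-495.20

Playing k = 4.8 the low-risk borrower receives 2763 − 171 × 4.8 = 1942.2.
Deviating to k = 0 yields 1447 instead.
Gain from deviating: 1447 − 1942.2 = -495.20.
The gain is negative, so the low-risk type's incentive-compatibility constraint is satisfied.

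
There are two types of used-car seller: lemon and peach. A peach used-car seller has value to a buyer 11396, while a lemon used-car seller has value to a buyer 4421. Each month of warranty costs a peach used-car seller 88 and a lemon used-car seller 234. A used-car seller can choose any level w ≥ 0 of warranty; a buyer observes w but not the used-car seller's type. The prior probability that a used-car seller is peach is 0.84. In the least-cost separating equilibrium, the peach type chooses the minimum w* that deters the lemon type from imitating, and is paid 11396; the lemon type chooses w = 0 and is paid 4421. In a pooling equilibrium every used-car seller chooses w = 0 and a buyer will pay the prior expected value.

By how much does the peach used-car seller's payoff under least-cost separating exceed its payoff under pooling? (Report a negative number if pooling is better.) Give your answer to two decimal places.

Least-cost separating signal: w* solves 4421 = 11396 − 234·w*, so w* = (11396 − 4421)/234 ≈ 29.8077.
Peach type's separating payoff: 11396 − 88 × w* = 11396 − 88 × (11396 − 4421)/234 = 11396 − 613800/234 ≈ 8772.9231.
Pooling payoff: 0.84 × 11396 + 0.16 × 4421 = 10280.
Difference: 8772.9231 − 10280 = -1507.0769, i.e. -1507.08 to two decimal places.
The peach type would prefer the pooling outcome.

-1507.08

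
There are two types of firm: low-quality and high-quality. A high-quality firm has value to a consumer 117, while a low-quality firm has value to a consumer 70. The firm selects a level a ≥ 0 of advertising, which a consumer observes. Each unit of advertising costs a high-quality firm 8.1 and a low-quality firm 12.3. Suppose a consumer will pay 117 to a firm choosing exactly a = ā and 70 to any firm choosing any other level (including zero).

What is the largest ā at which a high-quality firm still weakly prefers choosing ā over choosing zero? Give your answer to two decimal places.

Choosing ā yields the high-quality type 117 − 8.1·ā; choosing zero yields 70.
The high-quality type is indifferent at 117 − 8.1·ā = 70, i.e. ā = (117 − 70) / 8.1 ≈ 5.80.
For any ā above 5.80 the high-quality type would rather pool at zero, so separation collapses.

5.80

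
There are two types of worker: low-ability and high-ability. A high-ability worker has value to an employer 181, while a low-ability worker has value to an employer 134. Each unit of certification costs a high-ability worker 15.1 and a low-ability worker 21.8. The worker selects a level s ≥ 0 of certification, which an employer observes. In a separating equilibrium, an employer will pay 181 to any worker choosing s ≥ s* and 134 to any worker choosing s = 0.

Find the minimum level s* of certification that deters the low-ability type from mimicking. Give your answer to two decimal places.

A low-ability worker choosing s = 0 receives 134.
Imitating at s* instead would pay 181 at cost 21.8·s*, netting 181 − 21.8·s*.
Indifference: 134 = 181 − 21.8·s*, so s* = (181 − 134) / 21.8 ≈ 2.16.
At s* the low-ability type's incentive constraint just binds; the high-ability type strictly prefers s* since its per-unit cost is lower.

2.16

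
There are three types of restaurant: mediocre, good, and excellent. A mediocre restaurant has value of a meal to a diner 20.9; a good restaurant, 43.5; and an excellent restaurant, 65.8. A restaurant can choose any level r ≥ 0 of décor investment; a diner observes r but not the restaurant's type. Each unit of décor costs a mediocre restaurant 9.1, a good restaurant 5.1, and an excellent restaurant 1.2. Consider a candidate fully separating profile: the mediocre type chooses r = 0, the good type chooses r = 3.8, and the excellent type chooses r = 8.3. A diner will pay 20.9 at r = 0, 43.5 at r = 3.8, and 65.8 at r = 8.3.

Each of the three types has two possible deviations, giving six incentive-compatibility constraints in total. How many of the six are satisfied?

Good (own payoff 43.5 − 5.1×3.8 = 24.12): to r=0 gives 20.9 → no gain ✓; to r=8.3 gives 65.8 − 5.1×8.3 = 23.47 → no gain ✓.
Mediocre (own payoff 20.9): to r=3.8 gives 43.5 − 9.1×3.8 = 8.92 → no gain ✓; to r=8.3 gives 65.8 − 9.1×8.3 = -9.73 → no gain ✓.
Excellent (own payoff 65.8 − 1.2×8.3 = 55.84): to r=0 gives 20.9 → no gain ✓; to r=3.8 gives 43.5 − 1.2×3.8 = 38.94 → no gain ✓.
6 of the 6 constraints hold; this profile is a separating equilibrium.

6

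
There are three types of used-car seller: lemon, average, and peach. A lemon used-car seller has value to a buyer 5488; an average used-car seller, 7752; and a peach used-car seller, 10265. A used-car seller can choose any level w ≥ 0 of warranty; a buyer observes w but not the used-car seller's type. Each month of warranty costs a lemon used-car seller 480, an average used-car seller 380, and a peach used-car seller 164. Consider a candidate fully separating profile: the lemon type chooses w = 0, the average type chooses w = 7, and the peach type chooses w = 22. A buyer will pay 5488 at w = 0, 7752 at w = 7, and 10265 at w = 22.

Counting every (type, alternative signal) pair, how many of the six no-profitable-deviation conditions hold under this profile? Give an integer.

Average (own payoff 7752 − 380×7 = 5092): to w=0 gives 5488 → profitable ✗; to w=22 gives 10265 − 380×22 = 1905 → no gain ✓.
Lemon (own payoff 5488): to w=7 gives 7752 − 480×7 = 4392 → no gain ✓; to w=22 gives 10265 − 480×22 = -295 → no gain ✓.
Peach (own payoff 10265 − 164×22 = 6657): to w=0 gives 5488 → no gain ✓; to w=7 gives 7752 − 164×7 = 6604 → no gain ✓.
5 of the 6 constraints hold; not an equilibrium.

5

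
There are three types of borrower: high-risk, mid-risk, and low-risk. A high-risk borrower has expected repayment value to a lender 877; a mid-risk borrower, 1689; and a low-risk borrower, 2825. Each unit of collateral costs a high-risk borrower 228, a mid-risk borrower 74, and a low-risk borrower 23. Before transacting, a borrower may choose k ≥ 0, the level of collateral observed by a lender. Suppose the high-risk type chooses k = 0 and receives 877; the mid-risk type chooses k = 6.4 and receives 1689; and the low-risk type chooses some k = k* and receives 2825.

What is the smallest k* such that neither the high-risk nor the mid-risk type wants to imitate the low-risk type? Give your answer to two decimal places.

Mid-risk type (on-path payoff 1689 − 74×6.4 = 1215.4) won't mimic when 1215.4 ≥ 2825 − 74·k*, i.e. k* ≥ 21.75.
High-risk type (on-path payoff 877) won't mimic when 877 ≥ 2825 − 228·k*, i.e. k* ≥ 8.54.
Both must hold, so k* = max(8.54, 21.75) = 21.75. The mid-risk type's constraint binds.

21.75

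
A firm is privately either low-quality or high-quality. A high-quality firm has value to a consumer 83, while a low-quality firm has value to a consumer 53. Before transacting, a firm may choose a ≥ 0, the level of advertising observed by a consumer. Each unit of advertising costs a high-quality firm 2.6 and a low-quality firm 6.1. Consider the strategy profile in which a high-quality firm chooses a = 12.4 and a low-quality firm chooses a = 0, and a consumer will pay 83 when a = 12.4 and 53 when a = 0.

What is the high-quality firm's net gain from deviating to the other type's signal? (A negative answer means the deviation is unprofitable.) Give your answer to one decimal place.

Playing a = 12.4 the high-quality firm receives 83 − 2.6 × 12.4 = 50.76.
Deviating to a = 0 yields 53 instead.
Gain from deviating: 53 − 50.76 = 2.24, i.e. 2.2 to one decimal place.
The gain is positive, so the high-quality type's incentive-compatibility constraint is violated — this profile is not a separating equilibrium.

2.2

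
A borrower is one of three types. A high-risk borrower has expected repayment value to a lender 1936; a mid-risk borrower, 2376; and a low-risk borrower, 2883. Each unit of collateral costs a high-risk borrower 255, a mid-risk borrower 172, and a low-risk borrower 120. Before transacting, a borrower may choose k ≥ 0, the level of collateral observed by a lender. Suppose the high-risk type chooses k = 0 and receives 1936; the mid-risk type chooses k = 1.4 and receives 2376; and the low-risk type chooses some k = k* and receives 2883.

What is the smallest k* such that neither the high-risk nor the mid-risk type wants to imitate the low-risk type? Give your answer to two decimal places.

Mid-risk type (on-path payoff 2376 − 172×1.4 = 2135.2) won't mimic when 2135.2 ≥ 2883 − 172·k*, i.e. k* ≥ 4.35.
High-risk type (on-path payoff 1936) won't mimic when 1936 ≥ 2883 − 255·k*, i.e. k* ≥ 3.71.
Both must hold, so k* = max(3.71, 4.35) = 4.35. The mid-risk type's constraint binds.

4.35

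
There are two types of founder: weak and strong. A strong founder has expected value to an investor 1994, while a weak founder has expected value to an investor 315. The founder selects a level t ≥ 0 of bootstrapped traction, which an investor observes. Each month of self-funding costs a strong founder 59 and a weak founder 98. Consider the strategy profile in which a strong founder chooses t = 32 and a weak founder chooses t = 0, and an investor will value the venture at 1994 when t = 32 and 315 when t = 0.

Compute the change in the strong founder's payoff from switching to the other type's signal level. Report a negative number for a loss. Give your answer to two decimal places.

209.00

Playing t = 32 the strong founder receives 1994 − 59 × 32 = 106.
Deviating to t = 0 yields 315 instead.
Gain from deviating: 315 − 106 = 209.00.
The gain is positive, so the strong type's incentive-compatibility constraint is violated — this profile is not a separating equilibrium.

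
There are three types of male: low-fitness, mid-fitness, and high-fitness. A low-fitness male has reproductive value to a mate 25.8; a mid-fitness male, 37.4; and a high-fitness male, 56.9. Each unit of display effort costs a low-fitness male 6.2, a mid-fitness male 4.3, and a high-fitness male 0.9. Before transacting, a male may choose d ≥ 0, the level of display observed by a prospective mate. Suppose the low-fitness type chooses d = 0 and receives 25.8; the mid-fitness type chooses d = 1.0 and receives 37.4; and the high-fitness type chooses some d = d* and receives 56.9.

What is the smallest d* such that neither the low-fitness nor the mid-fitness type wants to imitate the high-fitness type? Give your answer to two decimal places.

5.53

Low-fitness type (on-path payoff 25.8) won't mimic when 25.8 ≥ 56.9 − 6.2·d*, i.e. d* ≥ 5.02.
Mid-fitness type (on-path payoff 37.4 − 4.3×1.0 = 33.1) won't mimic when 33.1 ≥ 56.9 − 4.3·d*, i.e. d* ≥ 5.53.
Both must hold, so d* = max(5.02, 5.53) = 5.53. The mid-fitness type's constraint binds.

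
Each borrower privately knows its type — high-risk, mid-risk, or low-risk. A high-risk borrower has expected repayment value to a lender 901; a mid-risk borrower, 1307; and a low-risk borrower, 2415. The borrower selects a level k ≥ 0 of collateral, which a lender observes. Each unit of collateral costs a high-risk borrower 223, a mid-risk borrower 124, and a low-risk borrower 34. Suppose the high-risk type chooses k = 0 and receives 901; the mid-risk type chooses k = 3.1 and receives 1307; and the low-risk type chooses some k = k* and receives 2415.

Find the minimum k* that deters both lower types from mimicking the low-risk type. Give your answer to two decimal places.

Mid-risk type (on-path payoff 1307 − 124×3.1 = 922.6) won't mimic when 922.6 ≥ 2415 − 124·k*, i.e. k* ≥ 12.04.
High-risk type (on-path payoff 901) won't mimic when 901 ≥ 2415 − 223·k*, i.e. k* ≥ 6.79.
Both must hold, so k* = max(6.79, 12.04) = 12.04. The mid-risk type's constraint binds.

12.04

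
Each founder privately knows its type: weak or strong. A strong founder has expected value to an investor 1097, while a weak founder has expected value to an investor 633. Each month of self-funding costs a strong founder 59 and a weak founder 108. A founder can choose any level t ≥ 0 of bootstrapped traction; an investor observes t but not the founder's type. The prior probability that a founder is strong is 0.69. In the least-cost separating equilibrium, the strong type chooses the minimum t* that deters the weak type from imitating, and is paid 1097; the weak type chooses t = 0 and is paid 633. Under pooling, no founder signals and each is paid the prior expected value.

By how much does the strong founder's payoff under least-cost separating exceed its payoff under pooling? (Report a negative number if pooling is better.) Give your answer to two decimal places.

Least-cost separating signal: t* solves 633 = 1097 − 108·t*, so t* = (1097 − 633)/108 ≈ 4.2963.
Strong type's separating payoff: 1097 − 59 × t* = 1097 − 59 × (1097 − 633)/108 = 1097 − 27376/108 ≈ 843.5185.
Pooling payoff: 0.69 × 1097 + 0.31 × 633 = 953.16.
Difference: 843.5185 − 953.16 = -109.6415, i.e. -109.64 to two decimal places.
The strong type would prefer the pooling outcome.

-109.64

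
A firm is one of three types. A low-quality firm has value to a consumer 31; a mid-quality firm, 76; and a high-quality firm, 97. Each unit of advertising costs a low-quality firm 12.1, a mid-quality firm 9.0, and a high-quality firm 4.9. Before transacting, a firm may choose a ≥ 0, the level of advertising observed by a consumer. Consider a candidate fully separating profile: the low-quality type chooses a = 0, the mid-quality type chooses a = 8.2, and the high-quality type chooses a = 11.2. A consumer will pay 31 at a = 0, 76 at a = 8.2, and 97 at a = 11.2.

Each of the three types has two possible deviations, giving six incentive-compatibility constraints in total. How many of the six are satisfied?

5

Low-quality (own payoff 31): to a=8.2 gives 76 − 12.1×8.2 = -23.22 → no gain ✓; to a=11.2 gives 97 − 12.1×11.2 = -38.52 → no gain ✓.
High-quality (own payoff 97 − 4.9×11.2 = 42.12): to a=0 gives 31 → no gain ✓; to a=8.2 gives 76 − 4.9×8.2 = 35.82 → no gain ✓.
Mid-quality (own payoff 76 − 9.0×8.2 = 2.2): to a=0 gives 31 → profitable ✗; to a=11.2 gives 97 − 9.0×11.2 = -3.8 → no gain ✓.
5 of the 6 constraints hold; not an equilibrium.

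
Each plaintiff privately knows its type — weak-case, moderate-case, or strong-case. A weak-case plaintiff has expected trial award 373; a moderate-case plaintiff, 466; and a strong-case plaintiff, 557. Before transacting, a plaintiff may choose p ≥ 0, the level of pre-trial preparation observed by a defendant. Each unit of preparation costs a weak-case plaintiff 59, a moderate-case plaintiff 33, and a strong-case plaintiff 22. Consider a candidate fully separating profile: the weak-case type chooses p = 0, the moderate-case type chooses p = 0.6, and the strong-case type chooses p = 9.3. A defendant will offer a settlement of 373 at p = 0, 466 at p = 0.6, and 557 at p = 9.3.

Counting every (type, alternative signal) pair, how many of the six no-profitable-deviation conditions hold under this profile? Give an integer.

3

Moderate-case (own payoff 466 − 33×0.6 = 446.2): to p=0 gives 373 → no gain ✓; to p=9.3 gives 557 − 33×9.3 = 250.1 → no gain ✓.
Strong-case (own payoff 557 − 22×9.3 = 352.4): to p=0 gives 373 → profitable ✗; to p=0.6 gives 466 − 22×0.6 = 452.8 → profitable ✗.
Weak-case (own payoff 373): to p=0.6 gives 466 − 59×0.6 = 430.6 → profitable ✗; to p=9.3 gives 557 − 59×9.3 = 8.3 → no gain ✓.
3 of the 6 constraints hold; not an equilibrium.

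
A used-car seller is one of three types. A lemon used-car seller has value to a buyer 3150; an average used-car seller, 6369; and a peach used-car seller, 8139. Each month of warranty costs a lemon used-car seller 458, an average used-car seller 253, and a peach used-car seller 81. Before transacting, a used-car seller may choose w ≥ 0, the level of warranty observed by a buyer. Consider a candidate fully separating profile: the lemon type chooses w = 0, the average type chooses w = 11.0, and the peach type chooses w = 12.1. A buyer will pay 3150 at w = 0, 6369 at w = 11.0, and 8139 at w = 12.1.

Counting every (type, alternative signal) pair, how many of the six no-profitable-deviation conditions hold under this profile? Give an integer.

Lemon (own payoff 3150): to w=11.0 gives 6369 − 458×11.0 = 1331 → no gain ✓; to w=12.1 gives 8139 − 458×12.1 = 2597.2 → no gain ✓.
Peach (own payoff 8139 − 81×12.1 = 7158.9): to w=0 gives 3150 → no gain ✓; to w=11.0 gives 6369 − 81×11.0 = 5478 → no gain ✓.
Average (own payoff 6369 − 253×11.0 = 3586): to w=0 gives 3150 → no gain ✓; to w=12.1 gives 8139 − 253×12.1 = 5077.7 → profitable ✗.
5 of the 6 constraints hold; not an equilibrium.

5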